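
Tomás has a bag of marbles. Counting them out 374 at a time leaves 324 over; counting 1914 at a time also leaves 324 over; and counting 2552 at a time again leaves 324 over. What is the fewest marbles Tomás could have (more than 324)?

N − 324 must be a common multiple of 374, 1914, and 2552.
374 = 2 × 11 × 17
1914 = 2 × 3 × 11 × 29
2552 = 2^3 × 11 × 29
LCM(374, 1914, 2552) = 2^3 × 3 × 11 × 17 × 29 = 130152.
Smallest N > 324 is LCM + 324 = 130152 + 324 = 130476.

130476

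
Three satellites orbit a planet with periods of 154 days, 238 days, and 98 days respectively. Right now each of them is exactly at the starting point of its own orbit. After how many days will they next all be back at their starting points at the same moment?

They coincide at every common multiple of the periods; the first is the LCM.
154 = 2 × 7 × 11
238 = 2 × 7 × 17
98 = 2 × 7^2
LCM(154, 238, 98) = 2 × 7^2 × 11 × 17 = 18326.

18326 days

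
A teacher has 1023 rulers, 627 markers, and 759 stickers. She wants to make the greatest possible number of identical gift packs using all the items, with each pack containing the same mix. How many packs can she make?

The pack count must divide each quantity, so the greatest is gcd(1023, 627, 759).
1023 = 3 × 11 × 31
627 = 3 × 11 × 19
759 = 3 × 11 × 23
gcd(1023, 627, 759) = 3 × 11 = 33.

33 packs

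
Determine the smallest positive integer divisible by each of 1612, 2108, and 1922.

1612 = 2^2 × 13 × 31
2108 = 2^2 × 17 × 31
1922 = 2 × 31^2
LCM(1612, 2108, 1922) = 2^2 × 13 × 17 × 31^2 = 849524.

849524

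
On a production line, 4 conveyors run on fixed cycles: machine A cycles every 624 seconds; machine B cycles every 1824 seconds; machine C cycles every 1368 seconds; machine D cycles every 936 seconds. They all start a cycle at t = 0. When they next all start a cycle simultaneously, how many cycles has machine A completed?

They are all back at their starting positions together after one LCM of the periods.
624 = 2^4 × 3 × 13
1824 = 2^5 × 3 × 19
1368 = 2^3 × 3^2 × 19
936 = 2^3 × 3^2 × 13
LCM(624, 1824, 1368, 936) = 2^5 × 3^2 × 13 × 19 = 71136.
Cycles for period 624: 71136 / 624 = 114.

114 cycles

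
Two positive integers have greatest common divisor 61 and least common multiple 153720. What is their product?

For any two positive integers, gcd × lcm = product = 61 × 153720 = 9376920.

9376920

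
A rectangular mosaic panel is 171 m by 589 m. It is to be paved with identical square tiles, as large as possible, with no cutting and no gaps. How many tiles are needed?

Tile side = gcd(171, 589).
171 = 3^2 × 19
589 = 19 × 31
gcd(171, 589) = 19.
Tiles: (171/19) × (589/19) = 9 × 31 = 279.

279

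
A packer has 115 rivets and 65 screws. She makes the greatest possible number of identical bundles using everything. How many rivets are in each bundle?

23

Number of bundles = gcd(115, 65).
115 = 5 × 23
65 = 5 × 13
gcd(115, 65) = 5.
rivets per bundle = 115 / 5 = 23.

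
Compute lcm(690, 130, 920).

690 = 2 × 3 × 5 × 23
130 = 2 × 5 × 13
920 = 2^3 × 5 × 23
LCM(690, 130, 920) = 2^3 × 3 × 5 × 13 × 23 = 35880.

35880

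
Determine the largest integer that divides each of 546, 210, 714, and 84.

546 = 2 × 3 × 7 × 13
210 = 2 × 3 × 5 × 7
714 = 2 × 3 × 7 × 17
84 = 2^2 × 3 × 7
gcd(546, 210, 714, 84) = 2 × 3 × 7 = 42.

42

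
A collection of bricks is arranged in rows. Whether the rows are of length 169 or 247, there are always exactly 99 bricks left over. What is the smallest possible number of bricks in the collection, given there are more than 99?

3310

N − 99 must be a common multiple of 169 and 247.
169 = 13^2
247 = 13 × 19
LCM(169, 247) = 13^2 × 19 = 3211.
Smallest N > 99 is LCM + 99 = 3211 + 99 = 3310.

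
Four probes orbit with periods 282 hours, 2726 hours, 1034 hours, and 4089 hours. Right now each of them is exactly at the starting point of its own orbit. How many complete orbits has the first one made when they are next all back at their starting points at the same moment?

All finish a whole number of cycles simultaneously at t = LCM of the periods.
282 = 2 × 3 × 47
2726 = 2 × 29 × 47
1034 = 2 × 11 × 47
4089 = 3 × 29 × 47
LCM(282, 2726, 1034, 4089) = 2 × 3 × 11 × 29 × 47 = 89958.
Orbits for period 282: 89958 / 282 = 319.

319 orbits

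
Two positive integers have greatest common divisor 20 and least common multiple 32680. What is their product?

For any two positive integers, gcd × lcm = product = 20 × 32680 = 653600.

653600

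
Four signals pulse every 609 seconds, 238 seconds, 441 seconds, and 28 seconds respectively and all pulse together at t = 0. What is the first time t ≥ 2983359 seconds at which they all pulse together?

3478608 seconds

Joint pulses occur at multiples of LCM(609, 238, 441, 28).
609 = 3 × 7 × 29
238 = 2 × 7 × 17
441 = 3^2 × 7^2
28 = 2^2 × 7
LCM(609, 238, 441, 28) = 2^2 × 3^2 × 7^2 × 17 × 29 = 869652.
Smallest multiple of 869652 that is ≥ 2983359: ⌈2983359/869652⌉ × 869652 = 4 × 869652 = 3478608.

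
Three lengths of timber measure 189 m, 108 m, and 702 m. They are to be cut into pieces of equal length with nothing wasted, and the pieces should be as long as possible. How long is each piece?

The greatest length dividing all of 189, 108, and 702 is their gcd.
189 = 3^3 × 7
108 = 2^2 × 3^3
702 = 2 × 3^3 × 13
gcd(189, 108, 702) = 3^3 = 27.

27 m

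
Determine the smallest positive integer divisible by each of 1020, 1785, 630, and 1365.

278460

1020 = 2^2 × 3 × 5 × 17
1785 = 3 × 5 × 7 × 17
630 = 2 × 3^2 × 5 × 7
1365 = 3 × 5 × 7 × 13
LCM(1020, 1785, 630, 1365) = 2^2 × 3^2 × 5 × 7 × 13 × 17 = 278460.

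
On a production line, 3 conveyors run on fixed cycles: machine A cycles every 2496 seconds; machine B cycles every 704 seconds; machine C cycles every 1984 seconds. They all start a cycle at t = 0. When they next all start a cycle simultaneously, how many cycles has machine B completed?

1209 cycles

They are all back at their starting positions together after one LCM of the periods.
2496 = 2^6 × 3 × 13
704 = 2^6 × 11
1984 = 2^6 × 31
LCM(2496, 704, 1984) = 2^6 × 3 × 11 × 13 × 31 = 851136.
Cycles for period 704: 851136 / 704 = 1209.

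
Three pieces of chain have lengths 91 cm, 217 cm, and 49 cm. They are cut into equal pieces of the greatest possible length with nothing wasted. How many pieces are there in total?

51

Piece length = gcd(91, 217, 49).
91 = 7 × 13
217 = 7 × 31
49 = 7^2
gcd(91, 217, 49) = 7.
Total pieces = 91/7 + 217/7 + 49/7 = 13 + 31 + 7 = 51.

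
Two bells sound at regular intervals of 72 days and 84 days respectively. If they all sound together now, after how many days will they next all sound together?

They coincide at every common multiple of the periods; the first is the LCM.
72 = 2^3 × 3^2
84 = 2^2 × 3 × 7
LCM(72, 84) = 2^3 × 3^2 × 7 = 504.

504 days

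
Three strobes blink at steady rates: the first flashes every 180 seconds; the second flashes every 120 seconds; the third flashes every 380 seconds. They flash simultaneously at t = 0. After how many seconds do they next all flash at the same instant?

They coincide at every common multiple of the periods; the first is the LCM.
180 = 2^2 × 3^2 × 5
120 = 2^3 × 3 × 5
380 = 2^2 × 5 × 19
LCM(180, 120, 380) = 2^3 × 3^2 × 5 × 19 = 6840.

6840 seconds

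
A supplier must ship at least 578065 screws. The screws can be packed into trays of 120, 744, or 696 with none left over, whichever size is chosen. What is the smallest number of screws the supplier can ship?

647280

The number of screws must be a common multiple of 120, 744, and 696, so a multiple of their LCM.
120 = 2^3 × 3 × 5
744 = 2^3 × 3 × 31
696 = 2^3 × 3 × 29
LCM(120, 744, 696) = 2^3 × 3 × 5 × 29 × 31 = 107880.
Smallest multiple of 107880 that is ≥ 578065: ⌈578065/107880⌉ × 107880 = 6 × 107880 = 647280.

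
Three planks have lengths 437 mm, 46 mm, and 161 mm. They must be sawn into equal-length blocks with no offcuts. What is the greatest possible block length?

The block length must divide every plank, so the greatest is gcd(437, 46, 161).
437 = 19 × 23
46 = 2 × 23
161 = 7 × 23
gcd(437, 46, 161) = 23.

23 mm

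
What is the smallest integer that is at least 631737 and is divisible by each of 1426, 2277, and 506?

705870

The integer must be a common multiple of 1426, 2277, and 506, so a multiple of their LCM.
1426 = 2 × 23 × 31
2277 = 3^2 × 11 × 23
506 = 2 × 11 × 23
LCM(1426, 2277, 506) = 2 × 3^2 × 11 × 23 × 31 = 141174.
Smallest multiple of 141174 that is ≥ 631737: ⌈631737/141174⌉ × 141174 = 5 × 141174 = 705870.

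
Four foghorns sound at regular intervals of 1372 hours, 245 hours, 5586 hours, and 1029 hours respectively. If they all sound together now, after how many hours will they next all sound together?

The first simultaneous occurrence is after LCM of the individual periods.
1372 = 2^2 × 7^3
245 = 5 × 7^2
5586 = 2 × 3 × 7^2 × 19
1029 = 3 × 7^3
LCM(1372, 245, 5586, 1029) = 2^2 × 3 × 5 × 7^3 × 19 = 391020.

391020 hours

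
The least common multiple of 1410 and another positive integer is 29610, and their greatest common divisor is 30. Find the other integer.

630

gcd × lcm = product of the two integers, so the other integer is (30 × 29610) / 1410 = 630.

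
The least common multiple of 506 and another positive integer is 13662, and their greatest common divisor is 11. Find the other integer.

297

gcd × lcm = product of the two integers, so the other integer is (11 × 13662) / 506 = 297.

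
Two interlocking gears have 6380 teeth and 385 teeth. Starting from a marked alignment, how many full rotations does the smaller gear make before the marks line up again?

116 rotations

They are all back at their starting positions together after one LCM of the periods.
6380 = 2^2 × 5 × 11 × 29
385 = 5 × 7 × 11
LCM(6380, 385) = 2^2 × 5 × 7 × 11 × 29 = 44660.
Rotations for period 385: 44660 / 385 = 116.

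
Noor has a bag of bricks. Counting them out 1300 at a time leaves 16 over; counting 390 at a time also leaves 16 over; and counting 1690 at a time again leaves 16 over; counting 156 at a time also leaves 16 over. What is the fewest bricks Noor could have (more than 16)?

N − 16 must be a common multiple of 1300, 390, 1690, and 156.
1300 = 2^2 × 5^2 × 13
390 = 2 × 3 × 5 × 13
1690 = 2 × 5 × 13^2
156 = 2^2 × 3 × 13
LCM(1300, 390, 1690, 156) = 2^2 × 3 × 5^2 × 13^2 = 50700.
Smallest N > 16 is LCM + 16 = 50700 + 16 = 50716.

50716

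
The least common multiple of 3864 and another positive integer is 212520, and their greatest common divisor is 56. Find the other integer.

gcd × lcm = product of the two integers, so the other integer is (56 × 212520) / 3864 = 3080.

3080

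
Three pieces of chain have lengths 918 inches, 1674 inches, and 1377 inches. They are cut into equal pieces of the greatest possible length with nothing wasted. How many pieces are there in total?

Piece length = gcd(918, 1674, 1377).
918 = 2 × 3^3 × 17
1674 = 2 × 3^3 × 31
1377 = 3^4 × 17
gcd(918, 1674, 1377) = 3^3 = 27.
Total pieces = 918/27 + 1674/27 + 1377/27 = 34 + 62 + 51 = 147.

147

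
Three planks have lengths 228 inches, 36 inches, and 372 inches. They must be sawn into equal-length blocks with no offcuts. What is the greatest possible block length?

12 inches

This is the greatest common divisor of 228, 36, and 372.
228 = 2^2 × 3 × 19
36 = 2^2 × 3^2
372 = 2^2 × 3 × 31
gcd(228, 36, 372) = 2^2 × 3 = 12.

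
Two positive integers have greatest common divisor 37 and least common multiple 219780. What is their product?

For any two positive integers, gcd × lcm = product = 37 × 219780 = 8131860.

8131860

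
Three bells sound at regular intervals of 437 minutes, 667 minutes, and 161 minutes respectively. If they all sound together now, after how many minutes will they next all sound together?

We need the least common multiple of the intervals.
437 = 19 × 23
667 = 23 × 29
161 = 7 × 23
LCM(437, 667, 161) = 7 × 19 × 23 × 29 = 88711.

88711 minutes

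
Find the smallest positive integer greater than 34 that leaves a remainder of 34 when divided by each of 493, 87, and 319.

N − 34 must be a common multiple of 493, 87, and 319.
493 = 17 × 29
87 = 3 × 29
319 = 11 × 29
LCM(493, 87, 319) = 3 × 11 × 17 × 29 = 16269.
Smallest N > 34 is LCM + 34 = 16269 + 34 = 16303.

16303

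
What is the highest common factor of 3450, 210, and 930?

30

3450 = 2 × 3 × 5^2 × 23
210 = 2 × 3 × 5 × 7
930 = 2 × 3 × 5 × 31
gcd(3450, 210, 930) = 2 × 3 × 5 = 30.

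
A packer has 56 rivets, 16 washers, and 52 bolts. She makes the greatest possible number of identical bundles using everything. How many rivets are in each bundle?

Number of bundles = gcd(56, 16, 52).
56 = 2^3 × 7
16 = 2^4
52 = 2^2 × 13
gcd(56, 16, 52) = 2^2 = 4.
rivets per bundle = 56 / 4 = 14.

14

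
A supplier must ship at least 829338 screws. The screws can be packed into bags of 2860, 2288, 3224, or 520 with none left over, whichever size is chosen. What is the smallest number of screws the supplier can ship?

1063920

The number of screws must be a common multiple of 2860, 2288, 3224, and 520, so a multiple of their LCM.
2860 = 2^2 × 5 × 11 × 13
2288 = 2^4 × 11 × 13
3224 = 2^3 × 13 × 31
520 = 2^3 × 5 × 13
LCM(2860, 2288, 3224, 520) = 2^4 × 5 × 11 × 13 × 31 = 354640.
Smallest multiple of 354640 that is ≥ 829338: ⌈829338/354640⌉ × 354640 = 3 × 354640 = 1063920.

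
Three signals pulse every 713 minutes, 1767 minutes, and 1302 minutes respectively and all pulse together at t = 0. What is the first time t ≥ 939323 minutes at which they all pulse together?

Joint pulses occur at multiples of LCM(713, 1767, 1302).
713 = 23 × 31
1767 = 3 × 19 × 31
1302 = 2 × 3 × 7 × 31
LCM(713, 1767, 1302) = 2 × 3 × 7 × 19 × 23 × 31 = 568974.
Smallest multiple of 568974 that is ≥ 939323: ⌈939323/568974⌉ × 568974 = 2 × 568974 = 1137948.

1137948 minutes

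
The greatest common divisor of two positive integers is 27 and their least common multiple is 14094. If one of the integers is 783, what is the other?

486

For two integers, gcd × lcm = product, so the other is (27 × 14094) / 783 = 380538 / 783 = 486.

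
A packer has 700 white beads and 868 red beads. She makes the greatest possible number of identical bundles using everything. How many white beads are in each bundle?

25

Number of bundles = gcd(700, 868).
700 = 2^2 × 5^2 × 7
868 = 2^2 × 7 × 31
gcd(700, 868) = 2^2 × 7 = 28.
white beads per bundle = 700 / 28 = 25.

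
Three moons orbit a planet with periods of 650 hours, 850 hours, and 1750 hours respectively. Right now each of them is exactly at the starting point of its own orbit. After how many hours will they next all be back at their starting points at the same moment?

The first simultaneous occurrence is after LCM of the individual periods.
650 = 2 × 5^2 × 13
850 = 2 × 5^2 × 17
1750 = 2 × 5^3 × 7
LCM(650, 850, 1750) = 2 × 5^3 × 7 × 13 × 17 = 386750.

386750 hours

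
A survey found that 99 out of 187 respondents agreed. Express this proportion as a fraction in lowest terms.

9/17

99 = 3^2 × 11
187 = 11 × 17
gcd(99, 187) = 11.
Divide numerator and denominator by 11: 99/187 = 9/17.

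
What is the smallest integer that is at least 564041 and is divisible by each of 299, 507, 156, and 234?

699660

The integer must be a common multiple of 299, 507, 156, and 234, so a multiple of their LCM.
299 = 13 × 23
507 = 3 × 13^2
156 = 2^2 × 3 × 13
234 = 2 × 3^2 × 13
LCM(299, 507, 156, 234) = 2^2 × 3^2 × 13^2 × 23 = 139932.
Smallest multiple of 139932 that is ≥ 564041: ⌈564041/139932⌉ × 139932 = 5 × 139932 = 699660.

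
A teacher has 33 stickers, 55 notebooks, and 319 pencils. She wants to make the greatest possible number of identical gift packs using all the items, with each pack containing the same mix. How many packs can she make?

11 packs

The pack count must divide each quantity, so the greatest is gcd(33, 55, 319).
33 = 3 × 11
55 = 5 × 11
319 = 11 × 29
gcd(33, 55, 319) = 11.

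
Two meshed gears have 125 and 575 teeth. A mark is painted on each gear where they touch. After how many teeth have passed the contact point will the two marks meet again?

We need the least common multiple of the intervals.
125 = 5^3
575 = 5^2 × 23
LCM(125, 575) = 5^3 × 23 = 2875.

2875 teeth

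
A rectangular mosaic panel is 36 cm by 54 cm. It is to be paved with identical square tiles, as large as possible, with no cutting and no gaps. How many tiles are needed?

Tile side = gcd(36, 54).
36 = 2^2 × 3^2
54 = 2 × 3^3
gcd(36, 54) = 2 × 3^2 = 18.
Tiles: (36/18) × (54/18) = 2 × 3 = 6.

6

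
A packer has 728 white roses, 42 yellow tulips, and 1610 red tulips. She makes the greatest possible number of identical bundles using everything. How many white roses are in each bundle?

52

Number of bundles = gcd(728, 42, 1610).
728 = 2^3 × 7 × 13
42 = 2 × 3 × 7
1610 = 2 × 5 × 7 × 23
gcd(728, 42, 1610) = 2 × 7 = 14.
white roses per bundle = 728 / 14 = 52.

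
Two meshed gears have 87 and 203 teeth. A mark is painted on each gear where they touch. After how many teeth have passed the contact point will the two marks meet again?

They coincide at every common multiple of the periods; the first is the LCM.
87 = 3 × 29
203 = 7 × 29
LCM(87, 203) = 3 × 7 × 29 = 609.

609 teeth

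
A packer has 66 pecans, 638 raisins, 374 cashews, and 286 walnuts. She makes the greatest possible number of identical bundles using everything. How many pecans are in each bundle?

Number of bundles = gcd(66, 638, 374, 286).
66 = 2 × 3 × 11
638 = 2 × 11 × 29
374 = 2 × 11 × 17
286 = 2 × 11 × 13
gcd(66, 638, 374, 286) = 2 × 11 = 22.
pecans per bundle = 66 / 22 = 3.

3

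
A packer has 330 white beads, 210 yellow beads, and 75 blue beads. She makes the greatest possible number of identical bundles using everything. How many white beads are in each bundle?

Number of bundles = gcd(330, 210, 75).
330 = 2 × 3 × 5 × 11
210 = 2 × 3 × 5 × 7
75 = 3 × 5^2
gcd(330, 210, 75) = 3 × 5 = 15.
white beads per bundle = 330 / 15 = 22.

22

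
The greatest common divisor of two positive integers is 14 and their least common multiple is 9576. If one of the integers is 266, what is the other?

504

For two integers, gcd × lcm = product, so the other is (14 × 9576) / 266 = 134064 / 266 = 504.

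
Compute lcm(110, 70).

110 = 2 × 5 × 11
70 = 2 × 5 × 7
LCM(110, 70) = 2 × 5 × 7 × 11 = 770.

770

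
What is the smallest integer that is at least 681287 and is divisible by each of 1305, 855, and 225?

The integer must be a common multiple of 1305, 855, and 225, so a multiple of their LCM.
1305 = 3^2 × 5 × 29
855 = 3^2 × 5 × 19
225 = 3^2 × 5^2
LCM(1305, 855, 225) = 3^2 × 5^2 × 19 × 29 = 123975.
Smallest multiple of 123975 that is ≥ 681287: ⌈681287/123975⌉ × 123975 = 6 × 123975 = 743850.

743850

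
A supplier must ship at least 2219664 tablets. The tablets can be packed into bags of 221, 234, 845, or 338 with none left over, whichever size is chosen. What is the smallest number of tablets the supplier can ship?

The number of tablets must be a common multiple of 221, 234, 845, and 338, so a multiple of their LCM.
221 = 13 × 17
234 = 2 × 3^2 × 13
845 = 5 × 13^2
338 = 2 × 13^2
LCM(221, 234, 845, 338) = 2 × 3^2 × 5 × 13^2 × 17 = 258570.
Smallest multiple of 258570 that is ≥ 2219664: ⌈2219664/258570⌉ × 258570 = 9 × 258570 = 2327130.

2327130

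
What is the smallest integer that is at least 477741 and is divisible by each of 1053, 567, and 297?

486486

The integer must be a common multiple of 1053, 567, and 297, so a multiple of their LCM.
1053 = 3^4 × 13
567 = 3^4 × 7
297 = 3^3 × 11
LCM(1053, 567, 297) = 3^4 × 7 × 11 × 13 = 81081.
Smallest multiple of 81081 that is ≥ 477741: ⌈477741/81081⌉ × 81081 = 6 × 81081 = 486486.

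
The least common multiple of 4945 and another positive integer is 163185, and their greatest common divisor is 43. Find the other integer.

1419

gcd × lcm = product of the two integers, so the other integer is (43 × 163185) / 4945 = 1419.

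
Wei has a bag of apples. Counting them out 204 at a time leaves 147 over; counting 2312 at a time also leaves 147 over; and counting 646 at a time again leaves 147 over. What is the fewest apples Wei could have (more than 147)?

131931

N − 147 must be a common multiple of 204, 2312, and 646.
204 = 2^2 × 3 × 17
2312 = 2^3 × 17^2
646 = 2 × 17 × 19
LCM(204, 2312, 646) = 2^3 × 3 × 17^2 × 19 = 131784.
Smallest N > 147 is LCM + 147 = 131784 + 147 = 131931.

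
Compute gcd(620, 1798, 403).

31

620 = 2^2 × 5 × 31
1798 = 2 × 29 × 31
403 = 13 × 31
gcd(620, 1798, 403) = 31.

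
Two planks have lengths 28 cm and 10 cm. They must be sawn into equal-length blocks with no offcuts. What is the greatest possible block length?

This is the greatest common divisor of 28 and 10.
28 = 2^2 × 7
10 = 2 × 5
gcd(28, 10) = 2.

2 cm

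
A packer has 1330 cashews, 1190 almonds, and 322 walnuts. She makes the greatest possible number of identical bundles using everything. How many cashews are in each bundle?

Number of bundles = gcd(1330, 1190, 322).
1330 = 2 × 5 × 7 × 19
1190 = 2 × 5 × 7 × 17
322 = 2 × 7 × 23
gcd(1330, 1190, 322) = 2 × 7 = 14.
cashews per bundle = 1330 / 14 = 95.

95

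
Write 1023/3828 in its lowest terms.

1023 = 3 × 11 × 31
3828 = 2^2 × 3 × 11 × 29
gcd(1023, 3828) = 3 × 11 = 33.
Divide numerator and denominator by 33: 1023/3828 = 31/116.

31/116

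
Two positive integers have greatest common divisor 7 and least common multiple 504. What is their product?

For any two positive integers, gcd × lcm = product = 7 × 504 = 3528.

3528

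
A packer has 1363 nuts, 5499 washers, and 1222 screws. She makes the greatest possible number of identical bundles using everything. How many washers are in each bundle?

117

Number of bundles = gcd(1363, 5499, 1222).
1363 = 29 × 47
5499 = 3^2 × 13 × 47
1222 = 2 × 13 × 47
gcd(1363, 5499, 1222) = 47.
washers per bundle = 5499 / 47 = 117.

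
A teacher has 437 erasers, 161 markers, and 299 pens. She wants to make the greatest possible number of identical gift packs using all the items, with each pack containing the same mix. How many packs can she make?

The pack count must divide each quantity, so the greatest is gcd(437, 161, 299).
437 = 19 × 23
161 = 7 × 23
299 = 13 × 23
gcd(437, 161, 299) = 23.

23 packs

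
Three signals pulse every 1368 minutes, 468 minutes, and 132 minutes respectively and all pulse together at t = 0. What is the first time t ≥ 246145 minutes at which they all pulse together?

Joint pulses occur at multiples of LCM(1368, 468, 132).
1368 = 2^3 × 3^2 × 19
468 = 2^2 × 3^2 × 13
132 = 2^2 × 3 × 11
LCM(1368, 468, 132) = 2^3 × 3^2 × 11 × 13 × 19 = 195624.
Smallest multiple of 195624 that is ≥ 246145: ⌈246145/195624⌉ × 195624 = 2 × 195624 = 391248.

391248 minutes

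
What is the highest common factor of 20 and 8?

4

20 = 2^2 × 5
8 = 2^3
gcd(20, 8) = 2^2 = 4.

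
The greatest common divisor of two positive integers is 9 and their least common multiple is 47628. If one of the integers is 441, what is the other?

972

For two integers, gcd × lcm = product, so the other is (9 × 47628) / 441 = 428652 / 441 = 972.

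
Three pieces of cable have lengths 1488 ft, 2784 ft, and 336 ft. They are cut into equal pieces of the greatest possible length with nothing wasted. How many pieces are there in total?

Piece length = gcd(1488, 2784, 336).
1488 = 2^4 × 3 × 31
2784 = 2^5 × 3 × 29
336 = 2^4 × 3 × 7
gcd(1488, 2784, 336) = 2^4 × 3 = 48.
Total pieces = 1488/48 + 2784/48 + 336/48 = 31 + 58 + 7 = 96.

96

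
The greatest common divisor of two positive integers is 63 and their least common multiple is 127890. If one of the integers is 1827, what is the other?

For two integers, gcd × lcm = product, so the other is (63 × 127890) / 1827 = 8057070 / 1827 = 4410.

4410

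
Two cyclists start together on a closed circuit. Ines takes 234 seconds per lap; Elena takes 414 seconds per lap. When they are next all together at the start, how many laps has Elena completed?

The first common completion time is the LCM of the periods.
234 = 2 × 3^2 × 13
414 = 2 × 3^2 × 23
LCM(234, 414) = 2 × 3^2 × 13 × 23 = 5382.
Laps for period 414: 5382 / 414 = 13.

13 laps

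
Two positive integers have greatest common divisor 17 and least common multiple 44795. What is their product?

761515

For any two positive integers, gcd × lcm = product = 17 × 44795 = 761515.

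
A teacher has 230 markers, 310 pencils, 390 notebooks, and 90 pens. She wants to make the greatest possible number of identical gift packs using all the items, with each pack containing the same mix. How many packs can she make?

The pack count must divide each quantity, so the greatest is gcd(230, 310, 390, 90).
230 = 2 × 5 × 23
310 = 2 × 5 × 31
390 = 2 × 3 × 5 × 13
90 = 2 × 3^2 × 5
gcd(230, 310, 390, 90) = 2 × 5 = 10.

10 packs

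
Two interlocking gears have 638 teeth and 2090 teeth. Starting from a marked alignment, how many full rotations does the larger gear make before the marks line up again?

All finish a whole number of cycles simultaneously at t = LCM of the periods.
638 = 2 × 11 × 29
2090 = 2 × 5 × 11 × 19
LCM(638, 2090) = 2 × 5 × 11 × 19 × 29 = 60610.
Rotations for period 2090: 60610 / 2090 = 29.

29 rotations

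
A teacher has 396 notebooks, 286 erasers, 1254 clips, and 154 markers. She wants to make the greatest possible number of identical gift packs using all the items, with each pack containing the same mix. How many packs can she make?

The pack count must divide each quantity, so the greatest is gcd(396, 286, 1254, 154).
396 = 2^2 × 3^2 × 11
286 = 2 × 11 × 13
1254 = 2 × 3 × 11 × 19
154 = 2 × 7 × 11
gcd(396, 286, 1254, 154) = 2 × 11 = 22.

22 packs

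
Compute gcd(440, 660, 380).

440 = 2^3 × 5 × 11
660 = 2^2 × 3 × 5 × 11
380 = 2^2 × 5 × 19
gcd(440, 660, 380) = 2^2 × 5 = 20.

20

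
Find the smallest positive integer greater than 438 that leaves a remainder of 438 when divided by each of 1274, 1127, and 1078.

N − 438 must be a common multiple of 1274, 1127, and 1078.
1274 = 2 × 7^2 × 13
1127 = 7^2 × 23
1078 = 2 × 7^2 × 11
LCM(1274, 1127, 1078) = 2 × 7^2 × 11 × 13 × 23 = 322322.
Smallest N > 438 is LCM + 438 = 322322 + 438 = 322760.

322760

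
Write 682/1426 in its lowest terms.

11/23

682 = 2 × 11 × 31
1426 = 2 × 23 × 31
gcd(682, 1426) = 2 × 31 = 62.
Divide numerator and denominator by 62: 682/1426 = 11/23.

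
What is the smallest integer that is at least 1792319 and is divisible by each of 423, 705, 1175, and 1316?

The integer must be a common multiple of 423, 705, 1175, and 1316, so a multiple of their LCM.
423 = 3^2 × 47
705 = 3 × 5 × 47
1175 = 5^2 × 47
1316 = 2^2 × 7 × 47
LCM(423, 705, 1175, 1316) = 2^2 × 3^2 × 5^2 × 7 × 47 = 296100.
Smallest multiple of 296100 that is ≥ 1792319: ⌈1792319/296100⌉ × 296100 = 7 × 296100 = 2072700.

2072700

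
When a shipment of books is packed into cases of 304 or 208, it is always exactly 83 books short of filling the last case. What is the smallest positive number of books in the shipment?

Being 83 short of a full case of size k means N ≡ −83 (mod k), i.e. N + 83 is a multiple of each size.
304 = 2^4 × 19
208 = 2^4 × 13
LCM(304, 208) = 2^4 × 13 × 19 = 3952.
Smallest positive N is 3952 − 83 = 3869.

3869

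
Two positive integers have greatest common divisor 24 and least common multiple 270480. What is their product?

For any two positive integers, gcd × lcm = product = 24 × 270480 = 6491520.

6491520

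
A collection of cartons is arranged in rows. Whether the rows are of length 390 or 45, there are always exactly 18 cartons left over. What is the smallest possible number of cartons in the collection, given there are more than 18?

N − 18 must be a common multiple of 390 and 45.
390 = 2 × 3 × 5 × 13
45 = 3^2 × 5
LCM(390, 45) = 2 × 3^2 × 5 × 13 = 1170.
Smallest N > 18 is LCM + 18 = 1170 + 18 = 1188.

1188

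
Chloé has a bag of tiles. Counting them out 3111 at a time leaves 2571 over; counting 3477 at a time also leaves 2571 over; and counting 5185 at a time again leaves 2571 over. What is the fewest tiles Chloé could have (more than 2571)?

298116

N − 2571 must be a common multiple of 3111, 3477, and 5185.
3111 = 3 × 17 × 61
3477 = 3 × 19 × 61
5185 = 5 × 17 × 61
LCM(3111, 3477, 5185) = 3 × 5 × 17 × 19 × 61 = 295545.
Smallest N > 2571 is LCM + 2571 = 295545 + 2571 = 298116.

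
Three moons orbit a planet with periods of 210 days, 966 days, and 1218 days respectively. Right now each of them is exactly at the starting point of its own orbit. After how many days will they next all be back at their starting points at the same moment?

140070 days

We need the least common multiple of the intervals.
210 = 2 × 3 × 5 × 7
966 = 2 × 3 × 7 × 23
1218 = 2 × 3 × 7 × 29
LCM(210, 966, 1218) = 2 × 3 × 5 × 7 × 23 × 29 = 140070.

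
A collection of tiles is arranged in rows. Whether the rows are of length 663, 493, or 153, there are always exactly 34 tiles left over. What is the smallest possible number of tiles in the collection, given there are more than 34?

N − 34 must be a common multiple of 663, 493, and 153.
663 = 3 × 13 × 17
493 = 17 × 29
153 = 3^2 × 17
LCM(663, 493, 153) = 3^2 × 13 × 17 × 29 = 57681.
Smallest N > 34 is LCM + 34 = 57681 + 34 = 57715.

57715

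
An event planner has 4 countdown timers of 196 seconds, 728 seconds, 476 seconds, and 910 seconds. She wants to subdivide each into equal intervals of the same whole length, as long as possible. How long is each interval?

14 seconds

The interval must divide each timer length; the longest such is the gcd.
196 = 2^2 × 7^2
728 = 2^3 × 7 × 13
476 = 2^2 × 7 × 17
910 = 2 × 5 × 7 × 13
gcd(196, 728, 476, 910) = 2 × 7 = 14.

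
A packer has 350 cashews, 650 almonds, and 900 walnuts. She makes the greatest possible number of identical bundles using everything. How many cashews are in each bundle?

7

Number of bundles = gcd(350, 650, 900).
350 = 2 × 5^2 × 7
650 = 2 × 5^2 × 13
900 = 2^2 × 3^2 × 5^2
gcd(350, 650, 900) = 2 × 5^2 = 50.
cashews per bundle = 350 / 50 = 7.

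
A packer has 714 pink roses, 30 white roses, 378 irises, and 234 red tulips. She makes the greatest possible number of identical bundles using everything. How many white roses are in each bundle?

5

Number of bundles = gcd(714, 30, 378, 234).
714 = 2 × 3 × 7 × 17
30 = 2 × 3 × 5
378 = 2 × 3^3 × 7
234 = 2 × 3^2 × 13
gcd(714, 30, 378, 234) = 2 × 3 = 6.
white roses per bundle = 30 / 6 = 5.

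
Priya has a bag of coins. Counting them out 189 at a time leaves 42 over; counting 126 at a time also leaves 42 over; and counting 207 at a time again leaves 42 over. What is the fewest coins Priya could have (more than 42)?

N − 42 must be a common multiple of 189, 126, and 207.
189 = 3^3 × 7
126 = 2 × 3^2 × 7
207 = 3^2 × 23
LCM(189, 126, 207) = 2 × 3^3 × 7 × 23 = 8694.
Smallest N > 42 is LCM + 42 = 8694 + 42 = 8736.

8736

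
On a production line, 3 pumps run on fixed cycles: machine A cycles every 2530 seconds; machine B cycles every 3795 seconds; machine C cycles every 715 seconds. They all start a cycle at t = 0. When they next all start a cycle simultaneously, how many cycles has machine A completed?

39 cycles

All finish a whole number of cycles simultaneously at t = LCM of the periods.
2530 = 2 × 5 × 11 × 23
3795 = 3 × 5 × 11 × 23
715 = 5 × 11 × 13
LCM(2530, 3795, 715) = 2 × 3 × 5 × 11 × 13 × 23 = 98670.
Cycles for period 2530: 98670 / 2530 = 39.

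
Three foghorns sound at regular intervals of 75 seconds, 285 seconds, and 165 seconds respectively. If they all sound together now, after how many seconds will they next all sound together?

15675 seconds

We need the least common multiple of the intervals.
75 = 3 × 5^2
285 = 3 × 5 × 19
165 = 3 × 5 × 11
LCM(75, 285, 165) = 3 × 5^2 × 11 × 19 = 15675.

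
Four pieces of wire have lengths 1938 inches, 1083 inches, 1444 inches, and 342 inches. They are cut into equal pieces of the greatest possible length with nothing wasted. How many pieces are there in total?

Piece length = gcd(1938, 1083, 1444, 342).
1938 = 2 × 3 × 17 × 19
1083 = 3 × 19^2
1444 = 2^2 × 19^2
342 = 2 × 3^2 × 19
gcd(1938, 1083, 1444, 342) = 19.
Total pieces = 1938/19 + 1083/19 + 1444/19 + 342/19 = 102 + 57 + 76 + 18 = 253.

253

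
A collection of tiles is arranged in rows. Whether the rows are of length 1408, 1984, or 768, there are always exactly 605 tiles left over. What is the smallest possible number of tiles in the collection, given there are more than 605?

262493

N − 605 must be a common multiple of 1408, 1984, and 768.
1408 = 2^7 × 11
1984 = 2^6 × 31
768 = 2^8 × 3
LCM(1408, 1984, 768) = 2^8 × 3 × 11 × 31 = 261888.
Smallest N > 605 is LCM + 605 = 261888 + 605 = 262493.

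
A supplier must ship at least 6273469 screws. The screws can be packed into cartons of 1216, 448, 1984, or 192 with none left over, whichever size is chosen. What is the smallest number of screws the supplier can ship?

6332928

The number of screws must be a common multiple of 1216, 448, 1984, and 192, so a multiple of their LCM.
1216 = 2^6 × 19
448 = 2^6 × 7
1984 = 2^6 × 31
192 = 2^6 × 3
LCM(1216, 448, 1984, 192) = 2^6 × 3 × 7 × 19 × 31 = 791616.
Smallest multiple of 791616 that is ≥ 6273469: ⌈6273469/791616⌉ × 791616 = 8 × 791616 = 6332928.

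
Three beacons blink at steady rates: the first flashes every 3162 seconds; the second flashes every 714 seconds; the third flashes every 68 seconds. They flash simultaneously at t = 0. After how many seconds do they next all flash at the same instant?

44268 seconds

The first simultaneous occurrence is after LCM of the individual periods.
3162 = 2 × 3 × 17 × 31
714 = 2 × 3 × 7 × 17
68 = 2^2 × 17
LCM(3162, 714, 68) = 2^2 × 3 × 7 × 17 × 31 = 44268.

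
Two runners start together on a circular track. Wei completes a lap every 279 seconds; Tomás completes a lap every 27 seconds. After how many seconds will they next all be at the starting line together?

They coincide at every common multiple of the periods; the first is the LCM.
279 = 3^2 × 31
27 = 3^3
LCM(279, 27) = 3^3 × 31 = 837.

837 seconds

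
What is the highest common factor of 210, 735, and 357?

21

210 = 2 × 3 × 5 × 7
735 = 3 × 5 × 7^2
357 = 3 × 7 × 17
gcd(210, 735, 357) = 3 × 7 = 21.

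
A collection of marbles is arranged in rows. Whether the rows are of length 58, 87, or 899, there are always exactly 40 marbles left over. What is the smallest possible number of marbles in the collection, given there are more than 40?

N − 40 must be a common multiple of 58, 87, and 899.
58 = 2 × 29
87 = 3 × 29
899 = 29 × 31
LCM(58, 87, 899) = 2 × 3 × 29 × 31 = 5394.
Smallest N > 40 is LCM + 40 = 5394 + 40 = 5434.

5434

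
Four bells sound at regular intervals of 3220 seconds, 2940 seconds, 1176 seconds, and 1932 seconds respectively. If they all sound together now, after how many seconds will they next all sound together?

135240 seconds

The first simultaneous occurrence is after LCM of the individual periods.
3220 = 2^2 × 5 × 7 × 23
2940 = 2^2 × 3 × 5 × 7^2
1176 = 2^3 × 3 × 7^2
1932 = 2^2 × 3 × 7 × 23
LCM(3220, 2940, 1176, 1932) = 2^3 × 3 × 5 × 7^2 × 23 = 135240.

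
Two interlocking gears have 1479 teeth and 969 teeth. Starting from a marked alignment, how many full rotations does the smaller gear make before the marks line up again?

They are all back at their starting positions together after one LCM of the periods.
1479 = 3 × 17 × 29
969 = 3 × 17 × 19
LCM(1479, 969) = 3 × 17 × 19 × 29 = 28101.
Rotations for period 969: 28101 / 969 = 29.

29 rotations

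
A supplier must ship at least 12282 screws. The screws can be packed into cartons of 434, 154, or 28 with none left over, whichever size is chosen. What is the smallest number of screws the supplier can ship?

The number of screws must be a common multiple of 434, 154, and 28, so a multiple of their LCM.
434 = 2 × 7 × 31
154 = 2 × 7 × 11
28 = 2^2 × 7
LCM(434, 154, 28) = 2^2 × 7 × 11 × 31 = 9548.
Smallest multiple of 9548 that is ≥ 12282: ⌈12282/9548⌉ × 9548 = 2 × 9548 = 19096.

19096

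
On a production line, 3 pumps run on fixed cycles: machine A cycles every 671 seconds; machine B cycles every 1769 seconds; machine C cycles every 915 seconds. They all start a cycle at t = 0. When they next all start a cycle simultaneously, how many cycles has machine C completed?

All finish a whole number of cycles simultaneously at t = LCM of the periods.
671 = 11 × 61
1769 = 29 × 61
915 = 3 × 5 × 61
LCM(671, 1769, 915) = 3 × 5 × 11 × 29 × 61 = 291885.
Cycles for period 915: 291885 / 915 = 319.

319 cycles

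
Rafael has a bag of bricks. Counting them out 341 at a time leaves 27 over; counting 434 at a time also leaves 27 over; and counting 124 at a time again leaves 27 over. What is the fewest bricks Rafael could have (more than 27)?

N − 27 must be a common multiple of 341, 434, and 124.
341 = 11 × 31
434 = 2 × 7 × 31
124 = 2^2 × 31
LCM(341, 434, 124) = 2^2 × 7 × 11 × 31 = 9548.
Smallest N > 27 is LCM + 27 = 9548 + 27 = 9575.

9575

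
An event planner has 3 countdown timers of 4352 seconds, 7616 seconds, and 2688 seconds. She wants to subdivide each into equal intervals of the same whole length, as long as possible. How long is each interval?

The interval must divide each timer length; the longest such is the gcd.
4352 = 2^8 × 17
7616 = 2^6 × 7 × 17
2688 = 2^7 × 3 × 7
gcd(4352, 7616, 2688) = 2^6 = 64.

64 seconds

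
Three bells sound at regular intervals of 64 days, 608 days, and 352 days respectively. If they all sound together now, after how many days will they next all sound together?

13376 days

The first simultaneous occurrence is after LCM of the individual periods.
64 = 2^6
608 = 2^5 × 19
352 = 2^5 × 11
LCM(64, 608, 352) = 2^6 × 11 × 19 = 13376.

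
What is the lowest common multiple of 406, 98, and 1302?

406 = 2 × 7 × 29
98 = 2 × 7^2
1302 = 2 × 3 × 7 × 31
LCM(406, 98, 1302) = 2 × 3 × 7^2 × 29 × 31 = 264306.

264306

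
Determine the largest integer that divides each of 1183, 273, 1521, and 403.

13

1183 = 7 × 13^2
273 = 3 × 7 × 13
1521 = 3^2 × 13^2
403 = 13 × 31
gcd(1183, 273, 1521, 403) = 13.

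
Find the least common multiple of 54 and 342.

1026

54 = 2 × 3^3
342 = 2 × 3^2 × 19
LCM(54, 342) = 2 × 3^3 × 19 = 1026.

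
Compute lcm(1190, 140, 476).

2380

1190 = 2 × 5 × 7 × 17
140 = 2^2 × 5 × 7
476 = 2^2 × 7 × 17
LCM(1190, 140, 476) = 2^2 × 5 × 7 × 17 = 2380.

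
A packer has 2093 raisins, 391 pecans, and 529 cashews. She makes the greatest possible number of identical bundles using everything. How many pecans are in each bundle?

17

Number of bundles = gcd(2093, 391, 529).
2093 = 7 × 13 × 23
391 = 17 × 23
529 = 23^2
gcd(2093, 391, 529) = 23.
pecans per bundle = 391 / 23 = 17.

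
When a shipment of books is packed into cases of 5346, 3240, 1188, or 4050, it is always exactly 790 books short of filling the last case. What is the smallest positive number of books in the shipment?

Being 790 short of a full case of size k means N ≡ −790 (mod k), i.e. N + 790 is a multiple of each size.
5346 = 2 × 3^5 × 11
3240 = 2^3 × 3^4 × 5
1188 = 2^2 × 3^3 × 11
4050 = 2 × 3^4 × 5^2
LCM(5346, 3240, 1188, 4050) = 2^3 × 3^5 × 5^2 × 11 = 534600.
Smallest positive N is 534600 − 790 = 533810.

533810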